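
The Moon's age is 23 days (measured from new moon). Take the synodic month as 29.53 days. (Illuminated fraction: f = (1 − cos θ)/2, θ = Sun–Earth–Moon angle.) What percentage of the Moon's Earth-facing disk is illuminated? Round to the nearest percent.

Phase angle: θ = 360°·(23 d)/(29.53 d) = 280.4°.
Illuminated fraction = (1 − cos 280.4°)/2 = (1 − 0.180)/2 ≈ 0.410, so 41%.

41%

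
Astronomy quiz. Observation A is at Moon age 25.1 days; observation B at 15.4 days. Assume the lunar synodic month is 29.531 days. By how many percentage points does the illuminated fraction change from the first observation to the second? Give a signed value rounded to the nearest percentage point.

+79 percentage points

θ₁ = 360° × 25.1/29.531 = 306.0°, f₁ = (1 − cos θ₁)/2 = 0.206.
θ₂ = 360° × 15.4/29.531 = 187.7°, f₂ = (1 − cos θ₂)/2 = 0.995.
Change = f₂ − f₁ = +0.789 → +79 percentage points.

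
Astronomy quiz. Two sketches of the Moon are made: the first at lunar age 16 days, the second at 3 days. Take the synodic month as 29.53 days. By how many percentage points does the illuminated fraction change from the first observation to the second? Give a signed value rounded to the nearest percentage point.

-88 pp

First observation: θ = 360°·16/29.53 = 195.1°, so f = 0.983.
Second observation: θ = 36.6°, f = 0.098.
Δf = 0.098 − 0.983 = -0.884, i.e. -88 pp.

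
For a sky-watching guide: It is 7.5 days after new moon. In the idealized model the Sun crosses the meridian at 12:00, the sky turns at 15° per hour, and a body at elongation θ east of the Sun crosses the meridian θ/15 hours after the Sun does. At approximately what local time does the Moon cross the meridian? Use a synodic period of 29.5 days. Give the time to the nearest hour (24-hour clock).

18:00

The Moon has covered 7.5/29.5 of its cycle, so θ ≈ 360° × 7.5/29.5 = 91.5°.
At 15° of sky rotation per hour, 91.5° corresponds to a 6.10 h lag.
12:00 + 6.10 h ≈ 18:06 → 18:00 to the nearest hour.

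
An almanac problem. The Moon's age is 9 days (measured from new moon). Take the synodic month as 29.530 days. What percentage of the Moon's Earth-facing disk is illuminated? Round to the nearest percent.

The Moon has covered 9/29.530 of its cycle, so θ ≈ 360° × 9/29.530 = 109.7°.
Illuminated fraction = (1 − cos 109.7°)/2 = (1 − (-0.337))/2 ≈ 0.669, so 67%.

67%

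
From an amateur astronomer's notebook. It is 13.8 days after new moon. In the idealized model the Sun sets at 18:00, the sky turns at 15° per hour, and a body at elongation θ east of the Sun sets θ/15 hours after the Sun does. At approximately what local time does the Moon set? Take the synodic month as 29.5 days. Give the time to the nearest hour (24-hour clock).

The Moon has covered 13.8/29.5 of its cycle, so θ ≈ 360° × 13.8/29.5 = 168.4°.
The Moon trails the Sun by θ/15 = 168.4/15 ≈ 11.23 hours.
18:00 + 11.23 h ≈ 05:14 → 05:00 to the nearest hour.

05:00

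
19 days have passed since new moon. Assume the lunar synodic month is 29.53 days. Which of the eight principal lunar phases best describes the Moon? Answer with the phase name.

θ ≈ 360° × 19/29.53 = 232°, which falls in the waning gibbous sector.

waning gibbous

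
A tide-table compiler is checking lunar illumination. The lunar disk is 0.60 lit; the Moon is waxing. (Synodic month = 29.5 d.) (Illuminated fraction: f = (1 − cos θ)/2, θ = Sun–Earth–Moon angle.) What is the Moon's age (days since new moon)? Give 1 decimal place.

From f = (1 − cos θ)/2: cos θ = 1 − 2×0.60 = -0.200; arccos → 101.5°.
Before full moon the principal value applies: θ = 101.5°.
Age = 29.5 × 101.5°/360° ≈ 8.32 days.

8.3 days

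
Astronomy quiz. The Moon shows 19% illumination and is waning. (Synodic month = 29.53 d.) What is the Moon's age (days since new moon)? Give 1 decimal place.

From f = (1 − cos θ)/2: cos θ = 1 − 2×0.19 = 0.620; arccos → 51.7°.
Waning ⇒ past full, so θ = 360° − 51.7° = 308.3°.
That fraction of the synodic month is 308.3/360 × 29.53 d ≈ 25.29 d.

25.3 days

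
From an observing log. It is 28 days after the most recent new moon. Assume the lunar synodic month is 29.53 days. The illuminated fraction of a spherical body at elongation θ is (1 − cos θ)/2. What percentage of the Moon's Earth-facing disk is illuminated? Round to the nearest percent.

The Moon has covered 28/29.53 of its cycle, so θ ≈ 360° × 28/29.53 = 341.3°.
Illuminated fraction = (1 − cos 341.3°)/2 = (1 − 0.947)/2 ≈ 0.026, so 3%.

3%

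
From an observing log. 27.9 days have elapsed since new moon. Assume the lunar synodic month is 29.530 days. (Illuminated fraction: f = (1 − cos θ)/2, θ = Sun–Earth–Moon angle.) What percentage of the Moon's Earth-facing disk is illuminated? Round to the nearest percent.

3%

Elongation θ = 360° × 27.9/29.530 ≈ 340.1°.
cos 340.1° = 0.940, so f = (1 − 0.940)/2 = 0.030, so 3%.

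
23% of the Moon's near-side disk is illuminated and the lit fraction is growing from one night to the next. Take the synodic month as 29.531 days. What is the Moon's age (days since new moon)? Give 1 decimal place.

4.7 days

Invert f = (1 − cos θ)/2 to get cos θ = 1 − 2(0.23) = 0.540, hence θ₀ = arccos 0.540 = 57.3°.
Waxing ⇒ before full, so θ = 57.3°.
At 360°/29.531 d per day, 57.3° corresponds to 4.70 days.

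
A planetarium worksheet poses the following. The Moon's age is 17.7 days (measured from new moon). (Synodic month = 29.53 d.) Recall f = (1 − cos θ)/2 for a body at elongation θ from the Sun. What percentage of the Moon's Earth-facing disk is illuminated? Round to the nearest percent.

Phase angle: θ = 360°·(17.7 d)/(29.53 d) = 215.8°.
cos 215.8° = (-0.811), so f = (1 − (-0.811))/2 = 0.906, so 91%.

91%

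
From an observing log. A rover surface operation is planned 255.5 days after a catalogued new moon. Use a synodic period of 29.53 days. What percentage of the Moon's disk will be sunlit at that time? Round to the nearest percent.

79%

255.5 d spans 8 complete synodic months (8 × 29.53 = 236.24 d) plus 19.26 d.
Phase angle: θ = 360°·(19.26 d)/(29.53 d) = 234.8°.
cos 234.8° = (-0.576), so f = (1 − (-0.576))/2 = 0.788, so 79%.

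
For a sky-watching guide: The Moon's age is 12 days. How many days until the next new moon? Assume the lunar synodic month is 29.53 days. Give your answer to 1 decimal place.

17.5 days

The next new moon completes the synodic month: 29.53 − 12 = 17.530 days.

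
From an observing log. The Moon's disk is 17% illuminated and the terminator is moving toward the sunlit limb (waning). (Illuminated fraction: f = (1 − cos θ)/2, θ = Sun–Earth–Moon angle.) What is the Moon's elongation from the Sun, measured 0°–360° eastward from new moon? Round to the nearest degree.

311°

cos θ = 1 − 2f = 0.660, giving a principal value of 48.7°.
Since the Moon is past full (waning), take the reflex angle: θ = 360° − 48.7° = 311.3°.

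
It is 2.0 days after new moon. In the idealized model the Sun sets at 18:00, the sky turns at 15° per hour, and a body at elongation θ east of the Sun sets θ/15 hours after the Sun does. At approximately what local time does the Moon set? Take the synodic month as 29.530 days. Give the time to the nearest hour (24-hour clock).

The Moon has covered 2.0/29.530 of its cycle, so θ ≈ 360° × 2.0/29.530 = 24.4°.
At 15° of sky rotation per hour, 24.4° corresponds to a 1.63 h lag.
18:00 + 1.63 h ≈ 19:38 → 20:00 to the nearest hour.

20:00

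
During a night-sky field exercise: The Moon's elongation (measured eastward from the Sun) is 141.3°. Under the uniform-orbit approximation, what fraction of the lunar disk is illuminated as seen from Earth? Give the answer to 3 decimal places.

0.890

Half-versine of 141.3°: (1 − (-0.780))/2 = 0.890.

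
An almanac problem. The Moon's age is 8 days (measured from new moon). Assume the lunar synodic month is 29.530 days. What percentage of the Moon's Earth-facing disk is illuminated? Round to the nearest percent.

57%

Phase angle: θ = 360°·(8 d)/(29.530 d) = 97.5°.
With cos θ = (-0.131), the lit fraction is (1 − (-0.131))/2 ≈ 0.566, so 57%.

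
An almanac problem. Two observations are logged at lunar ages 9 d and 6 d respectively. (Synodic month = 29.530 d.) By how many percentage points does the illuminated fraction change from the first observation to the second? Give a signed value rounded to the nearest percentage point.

-31 percentage points

θ₁ = 360° × 9/29.530 = 109.7°, f₁ = (1 − cos θ₁)/2 = 0.669.
θ₂ = 360° × 6/29.530 = 73.1°, f₂ = (1 − cos θ₂)/2 = 0.355.
Change = f₂ − f₁ = -0.314 → -31 percentage points.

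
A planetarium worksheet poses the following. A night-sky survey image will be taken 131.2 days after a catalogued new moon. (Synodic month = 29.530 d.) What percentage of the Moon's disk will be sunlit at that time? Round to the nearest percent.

97%

131.2 d spans 4 complete synodic months (4 × 29.530 = 118.12 d) plus 13.08 d.
The Moon has covered 13.08/29.530 of its cycle, so θ ≈ 360° × 13.08/29.530 = 159.5°.
cos 159.5° = (-0.936), so f = (1 − (-0.936))/2 = 0.968, so 97%.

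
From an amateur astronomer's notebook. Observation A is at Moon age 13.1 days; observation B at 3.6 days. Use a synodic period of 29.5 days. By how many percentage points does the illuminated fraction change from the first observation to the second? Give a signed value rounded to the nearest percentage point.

-83 pp

First observation: θ = 360°·13.1/29.5 = 159.9°, so f = 0.969.
Second observation: θ = 43.9°, f = 0.140.
Δf = 0.140 − 0.969 = -0.830, i.e. -83 pp.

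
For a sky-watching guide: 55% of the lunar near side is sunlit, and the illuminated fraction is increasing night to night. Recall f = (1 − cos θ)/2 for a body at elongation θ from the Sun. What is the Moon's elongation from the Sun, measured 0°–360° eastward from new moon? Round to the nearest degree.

96°

cos θ = 1 − 2f = -0.100, giving a principal value of 95.7°.
The Moon is waxing (0°–180°), so θ = 95.7° directly.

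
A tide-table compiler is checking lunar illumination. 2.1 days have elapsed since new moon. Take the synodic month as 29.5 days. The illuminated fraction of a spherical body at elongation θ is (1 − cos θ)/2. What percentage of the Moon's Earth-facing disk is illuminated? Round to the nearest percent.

5%

Elongation θ = 360° × 2.1/29.5 ≈ 25.6°.
With cos θ = 0.902, the lit fraction is (1 − 0.902)/2 ≈ 0.049, so 5%.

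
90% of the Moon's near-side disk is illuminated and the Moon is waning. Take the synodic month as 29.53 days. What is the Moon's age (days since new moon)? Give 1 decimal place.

From f = (1 − cos θ)/2: cos θ = 1 − 2×0.90 = -0.800; arccos → 143.1°.
Since the Moon is past full (waning), take the reflex angle: θ = 360° − 143.1° = 216.9°.
Age = 29.53 × 216.9°/360° ≈ 17.79 days.

17.8 days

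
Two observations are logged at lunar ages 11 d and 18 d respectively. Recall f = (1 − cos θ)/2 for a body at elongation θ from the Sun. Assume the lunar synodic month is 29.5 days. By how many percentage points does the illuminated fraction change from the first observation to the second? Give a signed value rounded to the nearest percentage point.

+4 pp

θ₁ = 360° × 11/29.5 = 134.2°, f₁ = (1 − cos θ₁)/2 = 0.849.
θ₂ = 360° × 18/29.5 = 219.7°, f₂ = (1 − cos θ₂)/2 = 0.885.
Change = f₂ − f₁ = +0.036 → +4 percentage points.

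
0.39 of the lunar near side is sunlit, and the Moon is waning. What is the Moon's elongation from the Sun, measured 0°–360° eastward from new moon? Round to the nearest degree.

From f = (1 − cos θ)/2: cos θ = 1 − 2×0.39 = 0.220; arccos → 77.3°.
A waning Moon lies in 180°–360°, so θ = 360° − 77.3° = 282.7°.

283°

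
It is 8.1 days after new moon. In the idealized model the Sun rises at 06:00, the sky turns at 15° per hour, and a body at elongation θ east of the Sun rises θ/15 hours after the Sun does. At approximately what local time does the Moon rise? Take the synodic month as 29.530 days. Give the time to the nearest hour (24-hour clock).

13:00

Elongation θ = 360° × 8.1/29.530 ≈ 98.7°.
The Moon trails the Sun by θ/15 = 98.7/15 ≈ 6.58 hours.
06:00 + 6.58 h ≈ 12:35 → 13:00 to the nearest hour.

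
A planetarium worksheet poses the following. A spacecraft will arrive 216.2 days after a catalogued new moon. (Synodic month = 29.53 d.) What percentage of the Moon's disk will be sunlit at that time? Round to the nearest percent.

Reduce mod P: 216.2 − 7×29.53 = 9.49 d into the current lunation.
Elongation θ = 360° × 9.49/29.53 ≈ 115.7°.
Illuminated fraction = (1 − cos 115.7°)/2 = (1 − (-0.434))/2 ≈ 0.717, so 72%.

72%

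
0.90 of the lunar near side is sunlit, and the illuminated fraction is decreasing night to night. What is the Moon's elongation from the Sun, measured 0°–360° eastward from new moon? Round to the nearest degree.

cos θ = 1 − 2f = -0.800, giving a principal value of 143.1°.
Waning ⇒ past full, so θ = 360° − 143.1° = 216.9°.

217°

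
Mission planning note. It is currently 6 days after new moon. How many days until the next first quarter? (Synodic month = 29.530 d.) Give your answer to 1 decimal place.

1.4 days

First quarter is 0.25 of the way through the cycle: age 0.25 × 29.530 = 7.383 d.
That is 7.383 − 6 = 1.383 days ahead.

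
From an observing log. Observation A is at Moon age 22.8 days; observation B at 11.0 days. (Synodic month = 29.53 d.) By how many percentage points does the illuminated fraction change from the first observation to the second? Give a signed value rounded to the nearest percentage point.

+42 percentage points

θ₁ = 360° × 22.8/29.53 = 278.0°, f₁ = (1 − cos θ₁)/2 = 0.431.
θ₂ = 360° × 11.0/29.53 = 134.1°, f₂ = (1 − cos θ₂)/2 = 0.848.
Change = f₂ − f₁ = +0.417 → +42 percentage points.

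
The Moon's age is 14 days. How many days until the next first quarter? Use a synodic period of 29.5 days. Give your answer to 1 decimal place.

22.9 days

First quarter is 0.25 of the way through the cycle: age 0.25 × 29.5 = 7.375 d.
This lunation's first quarter (7.375 d) has passed, so add one period: 36.875 − 14 = 22.875 days.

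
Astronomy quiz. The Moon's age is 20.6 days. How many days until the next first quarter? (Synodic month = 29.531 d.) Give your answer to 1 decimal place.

16.3 days

First quarter occurs at elongation 90°, i.e. at age 29.531 × 90/360 = 7.383 d.
This lunation's first quarter (7.383 d) has passed, so add one period: 36.914 − 20.6 = 16.314 days.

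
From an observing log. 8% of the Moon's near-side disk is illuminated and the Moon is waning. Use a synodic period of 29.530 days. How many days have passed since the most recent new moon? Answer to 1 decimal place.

cos θ = 1 − 2f = 0.840, giving a principal value of 32.9°.
Waning ⇒ past full, so θ = 360° − 32.9° = 327.1°.
Age = 29.530 × 327.1°/360° ≈ 26.83 days.

26.8 days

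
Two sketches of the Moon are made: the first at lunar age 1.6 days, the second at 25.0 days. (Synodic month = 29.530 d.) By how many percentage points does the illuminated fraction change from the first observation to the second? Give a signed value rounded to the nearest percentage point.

+19 pp

θ₁ = 360° × 1.6/29.530 = 19.5°, f₁ = (1 − cos θ₁)/2 = 0.029.
θ₂ = 360° × 25.0/29.530 = 304.8°, f₂ = (1 − cos θ₂)/2 = 0.215.
Change = f₂ − f₁ = +0.186 → +19 percentage points.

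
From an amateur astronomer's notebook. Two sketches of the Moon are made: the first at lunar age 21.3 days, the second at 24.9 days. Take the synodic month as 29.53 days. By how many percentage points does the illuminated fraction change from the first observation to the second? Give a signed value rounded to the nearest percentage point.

θ₁ = 360° × 21.3/29.53 = 259.7°, f₁ = (1 − cos θ₁)/2 = 0.590.
θ₂ = 360° × 24.9/29.53 = 303.6°, f₂ = (1 − cos θ₂)/2 = 0.224.
Change = f₂ − f₁ = -0.366 → -37 percentage points.

-37 percentage points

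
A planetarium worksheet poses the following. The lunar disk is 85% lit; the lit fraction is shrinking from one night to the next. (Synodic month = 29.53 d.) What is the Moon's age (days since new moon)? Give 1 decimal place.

18.5 days

Invert f = (1 − cos θ)/2 to get cos θ = 1 − 2(0.85) = -0.700, hence θ₀ = arccos -0.700 = 134.4°.
Since the Moon is past full (waning), take the reflex angle: θ = 360° − 134.4° = 225.6°.
At 360°/29.53 d per day, 225.6° corresponds to 18.50 days.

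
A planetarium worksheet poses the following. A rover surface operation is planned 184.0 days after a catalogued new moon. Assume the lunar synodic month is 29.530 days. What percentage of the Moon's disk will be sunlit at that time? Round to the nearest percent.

44%

Reduce mod P: 184.0 − 6×29.530 = 6.82 d into the current lunation.
The Moon has covered 6.82/29.530 of its cycle, so θ ≈ 360° × 6.82/29.530 = 83.1°.
With cos θ = 0.119, the lit fraction is (1 − 0.119)/2 ≈ 0.440, so 44%.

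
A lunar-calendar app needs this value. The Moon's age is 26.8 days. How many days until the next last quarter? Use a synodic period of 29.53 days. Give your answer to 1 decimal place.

24.9 days

Last quarter occurs at elongation 270°, i.e. at age 29.53 × 270/360 = 22.148 d.
This lunation's last quarter (22.148 d) has passed, so add one period: 51.678 − 26.8 = 24.878 days.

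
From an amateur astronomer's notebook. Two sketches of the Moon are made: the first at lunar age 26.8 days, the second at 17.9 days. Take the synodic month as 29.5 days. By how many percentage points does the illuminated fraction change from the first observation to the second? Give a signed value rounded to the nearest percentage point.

+81 percentage points

First observation: θ = 360°·26.8/29.5 = 327.1°, so f = 0.080.
Second observation: θ = 218.4°, f = 0.892.
Δf = 0.892 − 0.080 = +0.811, i.e. +81 pp.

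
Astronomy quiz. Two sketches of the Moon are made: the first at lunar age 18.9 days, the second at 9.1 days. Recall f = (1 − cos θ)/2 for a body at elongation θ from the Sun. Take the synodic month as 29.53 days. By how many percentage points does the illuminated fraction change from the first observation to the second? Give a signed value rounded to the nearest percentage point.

First observation: θ = 360°·18.9/29.53 = 230.4°, so f = 0.819.
Second observation: θ = 110.9°, f = 0.679.
Δf = 0.679 − 0.819 = -0.140, i.e. -14 pp.

-14 percentage points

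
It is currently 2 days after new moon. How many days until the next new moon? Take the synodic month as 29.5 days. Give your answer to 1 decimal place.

27.5 days

The next new moon completes the synodic month: 29.5 − 2 = 27.500 days.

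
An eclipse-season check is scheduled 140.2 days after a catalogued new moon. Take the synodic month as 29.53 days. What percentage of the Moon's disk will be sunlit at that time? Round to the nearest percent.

140.2 d spans 4 complete synodic months (4 × 29.53 = 118.12 d) plus 22.08 d.
Elongation θ = 360° × 22.08/29.53 ≈ 269.2°.
With cos θ = (-0.014), the lit fraction is (1 − (-0.014))/2 ≈ 0.507, so 51%.

51%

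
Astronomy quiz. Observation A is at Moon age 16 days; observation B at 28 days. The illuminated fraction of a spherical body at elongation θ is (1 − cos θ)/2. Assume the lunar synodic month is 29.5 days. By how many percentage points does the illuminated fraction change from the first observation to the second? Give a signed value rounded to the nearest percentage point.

-96 percentage points

First observation: θ = 360°·16/29.5 = 195.3°, so f = 0.982.
Second observation: θ = 341.7°, f = 0.025.
Δf = 0.025 − 0.982 = -0.957, i.e. -96 pp.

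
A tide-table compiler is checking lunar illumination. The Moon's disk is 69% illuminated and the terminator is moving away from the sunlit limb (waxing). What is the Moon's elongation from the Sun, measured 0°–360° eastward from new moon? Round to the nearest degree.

112°

cos θ = 1 − 2f = -0.380, giving a principal value of 112.3°.
The Moon is waxing (0°–180°), so θ = 112.3° directly.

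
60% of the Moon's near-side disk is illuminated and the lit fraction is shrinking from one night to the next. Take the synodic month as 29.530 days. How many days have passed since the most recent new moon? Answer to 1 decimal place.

From f = (1 − cos θ)/2: cos θ = 1 − 2×0.60 = -0.200; arccos → 101.5°.
A waning Moon lies in 180°–360°, so θ = 360° − 101.5° = 258.5°.
That fraction of the synodic month is 258.5/360 × 29.530 d ≈ 21.20 d.

21.2 days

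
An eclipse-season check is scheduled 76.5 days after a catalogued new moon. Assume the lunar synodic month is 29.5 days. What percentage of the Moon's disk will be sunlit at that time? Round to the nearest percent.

92%

76.5/29.5 = 2.593 lunations, so 2 complete cycles and 17.50 d into the next.
The Moon has covered 17.50/29.5 of its cycle, so θ ≈ 360° × 17.50/29.5 = 213.6°.
Illuminated fraction = (1 − cos 213.6°)/2 = (1 − (-0.833))/2 ≈ 0.917, so 92%.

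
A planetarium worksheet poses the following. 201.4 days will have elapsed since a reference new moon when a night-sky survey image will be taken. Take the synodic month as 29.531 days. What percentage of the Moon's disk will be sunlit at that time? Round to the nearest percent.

29%

201.4 d spans 6 complete synodic months (6 × 29.531 = 177.19 d) plus 24.21 d.
The Moon has covered 24.21/29.531 of its cycle, so θ ≈ 360° × 24.21/29.531 = 295.2°.
With cos θ = 0.426, the lit fraction is (1 − 0.426)/2 ≈ 0.287, so 29%.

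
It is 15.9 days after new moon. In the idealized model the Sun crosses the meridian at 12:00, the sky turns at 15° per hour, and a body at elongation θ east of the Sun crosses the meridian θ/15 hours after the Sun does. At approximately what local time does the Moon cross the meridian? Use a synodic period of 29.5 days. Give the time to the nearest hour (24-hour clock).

Elongation θ = 360° × 15.9/29.5 ≈ 194.0°.
Delay after the Sun = 194.0° / (15°/h) ≈ 12.94 h.
12:00 + 12.94 h ≈ 00:56 → 01:00 to the nearest hour.

01:00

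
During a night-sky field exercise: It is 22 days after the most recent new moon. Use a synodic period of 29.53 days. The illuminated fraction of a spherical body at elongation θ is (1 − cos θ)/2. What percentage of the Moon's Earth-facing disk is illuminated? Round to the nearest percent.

The Moon has covered 22/29.53 of its cycle, so θ ≈ 360° × 22/29.53 = 268.2°.
With cos θ = (-0.031), the lit fraction is (1 − (-0.031))/2 ≈ 0.516, so 52%.

52%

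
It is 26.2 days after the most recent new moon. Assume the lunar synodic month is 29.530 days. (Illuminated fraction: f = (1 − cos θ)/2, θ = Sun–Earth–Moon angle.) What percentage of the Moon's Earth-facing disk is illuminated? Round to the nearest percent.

The Moon has covered 26.2/29.530 of its cycle, so θ ≈ 360° × 26.2/29.530 = 319.4°.
cos 319.4° = 0.759, so f = (1 − 0.759)/2 = 0.120, so 12%.

12%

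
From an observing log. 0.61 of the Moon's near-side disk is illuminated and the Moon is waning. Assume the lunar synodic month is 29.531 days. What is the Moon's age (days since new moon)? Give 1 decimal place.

21.1 days

Invert f = (1 − cos θ)/2 to get cos θ = 1 − 2(0.61) = -0.220, hence θ₀ = arccos -0.220 = 102.7°.
Since the Moon is past full (waning), take the reflex angle: θ = 360° − 102.7° = 257.3°.
That fraction of the synodic month is 257.3/360 × 29.531 d ≈ 21.11 d.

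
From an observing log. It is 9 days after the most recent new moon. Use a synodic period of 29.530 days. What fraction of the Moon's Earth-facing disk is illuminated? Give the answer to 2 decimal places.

0.67

Phase angle: θ = 360°·(9 d)/(29.530 d) = 109.7°.
Illuminated fraction = (1 − cos 109.7°)/2 = (1 − (-0.337))/2 ≈ 0.669.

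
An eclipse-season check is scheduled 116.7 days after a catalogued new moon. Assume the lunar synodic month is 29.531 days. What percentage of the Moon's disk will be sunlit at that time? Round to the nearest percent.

2%

Reduce mod P: 116.7 − 3×29.531 = 28.11 d into the current lunation.
The Moon has covered 28.11/29.531 of its cycle, so θ ≈ 360° × 28.11/29.531 = 342.6°.
cos 342.6° = 0.954, so f = (1 − 0.954)/2 = 0.023, so 2%.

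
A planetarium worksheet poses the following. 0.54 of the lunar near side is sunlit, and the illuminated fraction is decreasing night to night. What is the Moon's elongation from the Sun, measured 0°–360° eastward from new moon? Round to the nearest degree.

cos θ = 1 − 2f = -0.080, giving a principal value of 94.6°.
Since the Moon is past full (waning), take the reflex angle: θ = 360° − 94.6° = 265.4°.

265°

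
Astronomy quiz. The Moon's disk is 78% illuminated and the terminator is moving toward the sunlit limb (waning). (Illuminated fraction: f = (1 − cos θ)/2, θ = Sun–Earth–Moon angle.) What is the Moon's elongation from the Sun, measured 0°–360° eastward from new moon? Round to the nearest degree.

236°

From f = (1 − cos θ)/2: cos θ = 1 − 2×0.78 = -0.560; arccos → 124.1°.
Since the Moon is past full (waning), take the reflex angle: θ = 360° − 124.1° = 235.9°.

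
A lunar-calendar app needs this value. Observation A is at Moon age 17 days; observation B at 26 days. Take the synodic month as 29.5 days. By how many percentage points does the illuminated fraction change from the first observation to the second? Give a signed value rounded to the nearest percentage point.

-81 percentage points

First observation: θ = 360°·17/29.5 = 207.5°, so f = 0.944.
Second observation: θ = 317.3°, f = 0.133.
Δf = 0.133 − 0.944 = -0.811, i.e. -81 pp.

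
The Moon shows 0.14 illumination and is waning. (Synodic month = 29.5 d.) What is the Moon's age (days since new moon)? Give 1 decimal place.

cos θ = 1 − 2f = 0.720, giving a principal value of 43.9°.
Waning ⇒ past full, so θ = 360° − 43.9° = 316.1°.
At 360°/29.5 d per day, 316.1° corresponds to 25.90 days.

25.9 days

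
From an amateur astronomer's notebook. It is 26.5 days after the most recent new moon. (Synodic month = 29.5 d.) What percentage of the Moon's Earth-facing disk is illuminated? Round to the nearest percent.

Elongation θ = 360° × 26.5/29.5 ≈ 323.4°.
cos 323.4° = 0.803, so f = (1 − 0.803)/2 = 0.099, so 10%.

10%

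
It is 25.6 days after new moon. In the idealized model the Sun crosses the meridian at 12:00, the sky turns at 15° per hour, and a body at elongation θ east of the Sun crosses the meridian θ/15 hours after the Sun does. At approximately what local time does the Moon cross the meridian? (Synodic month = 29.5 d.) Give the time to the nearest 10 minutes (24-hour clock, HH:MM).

The Moon has covered 25.6/29.5 of its cycle, so θ ≈ 360° × 25.6/29.5 = 312.4°.
At 15° of sky rotation per hour, 312.4° corresponds to a 20.83 h lag.
12:00 + 20.827 h ≈ 08:50 → 08:50 to the nearest ten minutes.

08:50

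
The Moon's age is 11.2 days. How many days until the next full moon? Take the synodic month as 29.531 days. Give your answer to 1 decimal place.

3.6 days

Full moon occurs at elongation 180°, i.e. at age 29.531 × 180/360 = 14.765 d.
That is 14.765 − 11.2 = 3.566 days ahead.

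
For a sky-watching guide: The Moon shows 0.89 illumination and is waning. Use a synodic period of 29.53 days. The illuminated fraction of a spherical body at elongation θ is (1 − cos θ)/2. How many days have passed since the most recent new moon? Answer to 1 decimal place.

Invert f = (1 − cos θ)/2 to get cos θ = 1 − 2(0.89) = -0.780, hence θ₀ = arccos -0.780 = 141.3°.
A waning Moon lies in 180°–360°, so θ = 360° − 141.3° = 218.7°.
That fraction of the synodic month is 218.7/360 × 29.53 d ≈ 17.94 d.

17.9 days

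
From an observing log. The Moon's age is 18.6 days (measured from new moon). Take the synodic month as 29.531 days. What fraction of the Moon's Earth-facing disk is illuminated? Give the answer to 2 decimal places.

The Moon has covered 18.6/29.531 of its cycle, so θ ≈ 360° × 18.6/29.531 = 226.7°.
cos 226.7° = (-0.685), so f = (1 − (-0.685))/2 = 0.843.

0.84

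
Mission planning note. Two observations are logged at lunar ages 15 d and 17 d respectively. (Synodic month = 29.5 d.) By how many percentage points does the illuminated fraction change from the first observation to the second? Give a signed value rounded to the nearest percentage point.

-6 pp

θ₁ = 360° × 15/29.5 = 183.1°, f₁ = (1 − cos θ₁)/2 = 0.999.
θ₂ = 360° × 17/29.5 = 207.5°, f₂ = (1 − cos θ₂)/2 = 0.944.
Change = f₂ − f₁ = -0.056 → -6 percentage points.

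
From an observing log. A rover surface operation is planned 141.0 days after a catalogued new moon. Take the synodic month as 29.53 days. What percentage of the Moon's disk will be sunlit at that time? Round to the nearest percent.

42%

141.0/29.53 = 4.775 lunations, so 4 complete cycles and 22.88 d into the next.
The Moon has covered 22.88/29.53 of its cycle, so θ ≈ 360° × 22.88/29.53 = 278.9°.
cos 278.9° = 0.155, so f = (1 − 0.155)/2 = 0.422, so 42%.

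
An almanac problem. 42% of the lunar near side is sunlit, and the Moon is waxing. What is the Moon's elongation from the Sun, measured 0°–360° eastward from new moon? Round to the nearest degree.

cos θ = 1 − 2f = 0.160, giving a principal value of 80.8°.
Before full moon the principal value applies: θ = 80.8°.

81°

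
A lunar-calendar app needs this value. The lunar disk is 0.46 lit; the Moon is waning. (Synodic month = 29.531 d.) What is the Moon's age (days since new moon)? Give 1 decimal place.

cos θ = 1 − 2f = 0.080, giving a principal value of 85.4°.
Since the Moon is past full (waning), take the reflex angle: θ = 360° − 85.4° = 274.6°.
At 360°/29.531 d per day, 274.6° corresponds to 22.52 days.

22.5 days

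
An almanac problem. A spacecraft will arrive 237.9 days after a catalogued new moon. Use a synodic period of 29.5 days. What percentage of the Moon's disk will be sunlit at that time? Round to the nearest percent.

Reduce mod P: 237.9 − 8×29.5 = 1.90 d into the current lunation.
The Moon has covered 1.90/29.5 of its cycle, so θ ≈ 360° × 1.90/29.5 = 23.2°.
Illuminated fraction = (1 − cos 23.2°)/2 = (1 − 0.919)/2 ≈ 0.040, so 4%.

4%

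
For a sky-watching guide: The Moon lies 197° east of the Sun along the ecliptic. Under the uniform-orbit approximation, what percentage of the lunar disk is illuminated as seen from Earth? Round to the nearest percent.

98%

f = (1 − cos 197°)/2 = (1 − (-0.956))/2 ≈ 0.978, i.e. 98%.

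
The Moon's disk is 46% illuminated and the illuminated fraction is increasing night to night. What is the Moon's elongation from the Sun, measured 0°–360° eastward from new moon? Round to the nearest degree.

85°

cos θ = 1 − 2f = 0.080, giving a principal value of 85.4°.
Waxing ⇒ before full, so θ = 85.4°.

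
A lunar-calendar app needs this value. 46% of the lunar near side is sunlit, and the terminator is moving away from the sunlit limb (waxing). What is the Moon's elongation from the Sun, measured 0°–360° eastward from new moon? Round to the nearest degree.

85°

From f = (1 − cos θ)/2: cos θ = 1 − 2×0.46 = 0.080; arccos → 85.4°.
The Moon is waxing (0°–180°), so θ = 85.4° directly.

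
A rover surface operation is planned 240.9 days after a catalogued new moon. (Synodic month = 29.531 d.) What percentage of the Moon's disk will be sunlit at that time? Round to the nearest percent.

23%

240.9/29.531 = 8.158 lunations, so 8 complete cycles and 4.65 d into the next.
Elongation θ = 360° × 4.65/29.531 ≈ 56.7°.
With cos θ = 0.549, the lit fraction is (1 − 0.549)/2 ≈ 0.226, so 23%.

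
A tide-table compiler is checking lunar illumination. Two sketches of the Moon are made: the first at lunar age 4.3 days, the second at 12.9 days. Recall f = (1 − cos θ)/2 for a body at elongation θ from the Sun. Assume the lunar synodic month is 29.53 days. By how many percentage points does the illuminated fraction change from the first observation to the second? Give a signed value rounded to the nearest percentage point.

First observation: θ = 360°·4.3/29.53 = 52.4°, so f = 0.195.
Second observation: θ = 157.3°, f = 0.961.
Δf = 0.961 − 0.195 = +0.766, i.e. +77 pp.

+77 pp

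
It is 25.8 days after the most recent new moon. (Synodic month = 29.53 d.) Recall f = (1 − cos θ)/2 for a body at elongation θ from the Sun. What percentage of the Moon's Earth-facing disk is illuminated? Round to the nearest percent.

The Moon has covered 25.8/29.53 of its cycle, so θ ≈ 360° × 25.8/29.53 = 314.5°.
cos 314.5° = 0.701, so f = (1 − 0.701)/2 = 0.149, so 15%.

15%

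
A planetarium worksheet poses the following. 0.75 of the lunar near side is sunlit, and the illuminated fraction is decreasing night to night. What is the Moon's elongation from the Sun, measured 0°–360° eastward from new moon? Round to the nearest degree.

240°

cos θ = 1 − 2f = -0.500, giving a principal value of 120.0°.
Waning ⇒ past full, so θ = 360° − 120.0° = 240.0°.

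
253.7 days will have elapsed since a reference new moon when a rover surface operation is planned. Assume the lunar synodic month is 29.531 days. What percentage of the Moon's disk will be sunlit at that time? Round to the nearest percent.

92%

Reduce mod P: 253.7 − 8×29.531 = 17.45 d into the current lunation.
Phase angle: θ = 360°·(17.45 d)/(29.531 d) = 212.7°.
Illuminated fraction = (1 − cos 212.7°)/2 = (1 − (-0.841))/2 ≈ 0.921, so 92%.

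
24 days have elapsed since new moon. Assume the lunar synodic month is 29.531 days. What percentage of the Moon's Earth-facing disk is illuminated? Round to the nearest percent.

31%

The Moon has covered 24/29.531 of its cycle, so θ ≈ 360° × 24/29.531 = 292.6°.
Illuminated fraction = (1 − cos 292.6°)/2 = (1 − 0.384)/2 ≈ 0.308, so 31%.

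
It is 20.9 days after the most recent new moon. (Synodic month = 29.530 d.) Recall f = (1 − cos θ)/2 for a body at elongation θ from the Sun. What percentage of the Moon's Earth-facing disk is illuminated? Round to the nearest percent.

63%

Elongation θ = 360° × 20.9/29.530 ≈ 254.8°.
Illuminated fraction = (1 − cos 254.8°)/2 = (1 − (-0.262))/2 ≈ 0.631, so 63%.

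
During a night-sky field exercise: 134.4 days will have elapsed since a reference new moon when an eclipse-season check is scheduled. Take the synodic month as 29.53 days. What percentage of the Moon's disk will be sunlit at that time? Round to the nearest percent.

Reduce mod P: 134.4 − 4×29.53 = 16.28 d into the current lunation.
Phase angle: θ = 360°·(16.28 d)/(29.53 d) = 198.5°.
cos 198.5° = (-0.948), so f = (1 − (-0.948))/2 = 0.974, so 97%.

97%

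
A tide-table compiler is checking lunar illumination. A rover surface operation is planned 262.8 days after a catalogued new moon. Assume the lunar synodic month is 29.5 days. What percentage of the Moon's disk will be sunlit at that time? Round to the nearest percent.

8%

Reduce mod P: 262.8 − 8×29.5 = 26.80 d into the current lunation.
The Moon has covered 26.80/29.5 of its cycle, so θ ≈ 360° × 26.80/29.5 = 327.1°.
With cos θ = 0.839, the lit fraction is (1 − 0.839)/2 ≈ 0.080, so 8%.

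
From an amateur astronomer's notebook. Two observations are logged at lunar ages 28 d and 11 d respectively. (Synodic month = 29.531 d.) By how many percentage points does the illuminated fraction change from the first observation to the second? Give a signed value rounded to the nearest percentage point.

+82 pp

θ₁ = 360° × 28/29.531 = 341.3°, f₁ = (1 − cos θ₁)/2 = 0.026.
θ₂ = 360° × 11/29.531 = 134.1°, f₂ = (1 − cos θ₂)/2 = 0.848.
Change = f₂ − f₁ = +0.822 → +82 percentage points.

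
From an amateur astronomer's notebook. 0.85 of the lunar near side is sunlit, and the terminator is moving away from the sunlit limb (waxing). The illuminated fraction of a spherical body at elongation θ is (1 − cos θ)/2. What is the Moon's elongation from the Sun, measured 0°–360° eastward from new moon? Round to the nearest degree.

cos θ = 1 − 2f = -0.700, giving a principal value of 134.4°.
Before full moon the principal value applies: θ = 134.4°.

134°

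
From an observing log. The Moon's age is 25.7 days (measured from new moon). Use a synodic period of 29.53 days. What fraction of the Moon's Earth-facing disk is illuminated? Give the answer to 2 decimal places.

Phase angle: θ = 360°·(25.7 d)/(29.53 d) = 313.3°.
Illuminated fraction = (1 − cos 313.3°)/2 = (1 − 0.686)/2 ≈ 0.157.

0.16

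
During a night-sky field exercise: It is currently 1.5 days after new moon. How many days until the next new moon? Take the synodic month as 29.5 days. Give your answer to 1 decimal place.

One full lunation from the last new moon is 29.5 d; remaining = 29.5 − 1.5 = 28.000 d.

28.0 days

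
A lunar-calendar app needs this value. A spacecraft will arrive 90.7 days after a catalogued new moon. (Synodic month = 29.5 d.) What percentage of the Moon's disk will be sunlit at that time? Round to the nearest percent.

5%

90.7/29.5 = 3.075 lunations, so 3 complete cycles and 2.20 d into the next.
The Moon has covered 2.20/29.5 of its cycle, so θ ≈ 360° × 2.20/29.5 = 26.8°.
cos 26.8° = 0.892, so f = (1 − 0.892)/2 = 0.054, so 5%.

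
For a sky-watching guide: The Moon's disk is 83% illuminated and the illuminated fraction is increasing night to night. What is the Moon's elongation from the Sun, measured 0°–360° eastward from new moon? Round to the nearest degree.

131°

Invert f = (1 − cos θ)/2 to get cos θ = 1 − 2(0.83) = -0.660, hence θ₀ = arccos -0.660 = 131.3°.
The Moon is waxing (0°–180°), so θ = 131.3° directly.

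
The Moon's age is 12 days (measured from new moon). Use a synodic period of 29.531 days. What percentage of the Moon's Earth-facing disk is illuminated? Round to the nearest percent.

92%

Elongation θ = 360° × 12/29.531 ≈ 146.3°.
With cos θ = (-0.832), the lit fraction is (1 − (-0.832))/2 ≈ 0.916, so 92%.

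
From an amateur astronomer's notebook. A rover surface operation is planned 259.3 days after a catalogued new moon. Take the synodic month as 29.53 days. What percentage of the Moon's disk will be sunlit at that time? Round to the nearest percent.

259.3/29.53 = 8.781 lunations, so 8 complete cycles and 23.06 d into the next.
Elongation θ = 360° × 23.06/29.53 ≈ 281.1°.
With cos θ = 0.193, the lit fraction is (1 − 0.193)/2 ≈ 0.404, so 40%.

40%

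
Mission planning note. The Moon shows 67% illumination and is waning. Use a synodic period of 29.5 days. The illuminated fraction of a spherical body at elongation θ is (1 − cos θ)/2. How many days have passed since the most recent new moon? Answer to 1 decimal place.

20.5 days

Invert f = (1 − cos θ)/2 to get cos θ = 1 − 2(0.67) = -0.340, hence θ₀ = arccos -0.340 = 109.9°.
Waning ⇒ past full, so θ = 360° − 109.9° = 250.1°.
Age = 29.5 × 250.1°/360° ≈ 20.50 days.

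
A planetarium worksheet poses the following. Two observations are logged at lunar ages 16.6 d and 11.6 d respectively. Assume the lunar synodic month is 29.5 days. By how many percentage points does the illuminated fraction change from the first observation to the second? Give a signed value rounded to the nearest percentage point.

θ₁ = 360° × 16.6/29.5 = 202.6°, f₁ = (1 − cos θ₁)/2 = 0.962.
θ₂ = 360° × 11.6/29.5 = 141.6°, f₂ = (1 − cos θ₂)/2 = 0.892.
Change = f₂ − f₁ = -0.070 → -7 percentage points.

-7 percentage points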